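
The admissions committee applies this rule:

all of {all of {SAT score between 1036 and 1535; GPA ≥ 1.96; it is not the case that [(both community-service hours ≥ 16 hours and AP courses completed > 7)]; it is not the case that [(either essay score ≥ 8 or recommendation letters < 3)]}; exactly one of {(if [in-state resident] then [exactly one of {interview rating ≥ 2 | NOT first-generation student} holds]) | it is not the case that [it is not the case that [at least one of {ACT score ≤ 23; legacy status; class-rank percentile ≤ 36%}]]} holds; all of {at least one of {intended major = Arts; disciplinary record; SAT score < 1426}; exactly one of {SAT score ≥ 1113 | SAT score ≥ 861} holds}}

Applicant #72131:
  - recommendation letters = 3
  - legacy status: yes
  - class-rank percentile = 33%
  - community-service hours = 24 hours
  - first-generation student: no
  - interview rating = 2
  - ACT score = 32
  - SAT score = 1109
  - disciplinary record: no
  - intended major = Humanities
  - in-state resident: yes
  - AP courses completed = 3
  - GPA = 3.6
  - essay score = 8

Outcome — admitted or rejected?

Rejected

Atomic conditions:
  SAT score between 1036 and 1535: 1109 in [1036, 1535] is true
  GPA ≥ 1.96: 3.6 ≥ 1.96 is true
  community-service hours ≥ 16 hours: 24 ≥ 16 is true
  AP courses completed > 7: 3 > 7 is false
  essay score ≥ 8: 8 ≥ 8 is true
  recommendation letters < 3: 3 < 3 is false
  in-state resident: yes → true
  interview rating ≥ 2: 2 ≥ 2 is true
  NOT first-generation student: no → true
  ACT score ≤ 23: 32 ≤ 23 is false
  legacy status: yes → true
  class-rank percentile ≤ 36%: 33 ≤ 36 is true
  intended major = Arts: Humanities == Arts is false
  disciplinary record: no → false
  SAT score < 1426: 1109 < 1426 is true
  SAT score ≥ 1113: 1109 ≥ 1113 is false
  SAT score ≥ 861: 1109 ≥ 861 is true
Combine:
[1.3.1] true AND false = false
[1.3] NOT false = true
[1.4.1] true OR false = true
[1.4] NOT true = false
[1] true AND true AND true AND false = false
[2.1.2] exactly-one(true, true) = false
[2.1] true → false = false
[2.2.1.1] false OR true OR true = true
[2.2.1] NOT true = false
[2.2] NOT false = true
[2] exactly-one(false, true) = true
[3.1] false OR false OR true = true
[3.2] exactly-one(false, true) = true
[3] true AND true = true
[root] false AND true AND true = false
Overall: false → rejected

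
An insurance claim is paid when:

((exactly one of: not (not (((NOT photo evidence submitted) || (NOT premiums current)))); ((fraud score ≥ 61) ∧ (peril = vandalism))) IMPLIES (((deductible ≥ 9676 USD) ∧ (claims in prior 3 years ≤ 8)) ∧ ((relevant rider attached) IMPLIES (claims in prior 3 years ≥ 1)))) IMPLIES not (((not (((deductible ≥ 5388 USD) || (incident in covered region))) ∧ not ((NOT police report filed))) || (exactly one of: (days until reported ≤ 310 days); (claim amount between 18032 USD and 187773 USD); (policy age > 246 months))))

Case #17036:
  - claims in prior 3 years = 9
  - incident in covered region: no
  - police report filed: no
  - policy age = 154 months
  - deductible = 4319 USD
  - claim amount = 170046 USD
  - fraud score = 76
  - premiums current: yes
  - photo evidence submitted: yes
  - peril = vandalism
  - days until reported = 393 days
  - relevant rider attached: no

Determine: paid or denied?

Paid

Atomic conditions:
  NOT photo evidence submitted: yes → false
  NOT premiums current: yes → false
  fraud score ≥ 61: 76 ≥ 61 is true
  peril = vandalism: vandalism == vandalism is true
  deductible ≥ 9676 USD: 4319 ≥ 9676 is false
  claims in prior 3 years ≤ 8: 9 ≤ 8 is false
  relevant rider attached: no → false
  claims in prior 3 years ≥ 1: 9 ≥ 1 is true
  deductible ≥ 5388 USD: 4319 ≥ 5388 is false
  incident in covered region: no → false
  NOT police report filed: no → true
  days until reported ≤ 310 days: 393 ≤ 310 is false
  claim amount between 18032 USD and 187773 USD: 170046 in [18032, 187773] is true
  policy age > 246 months: 154 > 246 is false
Combine:
[1.1.1.1.1] false OR false = false
[1.1.1.1] NOT false = true
[1.1.1] NOT true = false
[1.1.2] true AND true = true
[1.1] exactly-one(false, true) = true
[1.2.1] false AND false = false
[1.2.2] false → true (antecedent false ⇒ implication holds) = true
[1.2] false AND true = false
[1] true → false = false
[2.1.1.1.1] false OR false = false
[2.1.1.1] NOT false = true
[2.1.1.2] NOT true = false
[2.1.1] true AND false = false
[2.1.2] exactly-one(false, true, false) = true
[2.1] false OR true = true
[2] NOT true = false
[root] false → false (antecedent false ⇒ implication holds) = true
Overall: true → paid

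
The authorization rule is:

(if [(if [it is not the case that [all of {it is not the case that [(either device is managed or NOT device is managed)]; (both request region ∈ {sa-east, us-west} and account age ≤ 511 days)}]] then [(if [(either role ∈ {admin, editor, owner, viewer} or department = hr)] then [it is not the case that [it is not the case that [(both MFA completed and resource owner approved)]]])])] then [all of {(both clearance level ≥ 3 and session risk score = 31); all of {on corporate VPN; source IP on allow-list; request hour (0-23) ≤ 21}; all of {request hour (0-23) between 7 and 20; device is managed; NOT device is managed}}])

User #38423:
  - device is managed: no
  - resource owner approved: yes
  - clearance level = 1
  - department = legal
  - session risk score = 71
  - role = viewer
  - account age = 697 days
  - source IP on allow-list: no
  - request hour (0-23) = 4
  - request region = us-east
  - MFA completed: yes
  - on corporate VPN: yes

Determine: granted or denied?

Atomic conditions:
  device is managed: no → false
  NOT device is managed: no → true
  request region ∈ {sa-east, us-west}: us-east is not in the set → false
  account age ≤ 511 days: 697 ≤ 511 is false
  role ∈ {admin, editor, owner, viewer}: viewer is in the set → true
  department = hr: legal == hr is false
  MFA completed: yes → true
  resource owner approved: yes → true
  clearance level ≥ 3: 1 ≥ 3 is false
  session risk score = 31: 71 == 31 is false
  on corporate VPN: yes → true
  source IP on allow-list: no → false
  request hour (0-23) ≤ 21: 4 ≤ 21 is true
  request hour (0-23) between 7 and 20: 4 in [7, 20] is false
Combine:
[1.1.1.1.1] false OR true = true
[1.1.1.1] NOT true = false
[1.1.1.2] false AND false = false
[1.1.1] false AND false = false
[1.1] NOT false = true
[1.2.1] true OR false = true
[1.2.2.1.1] true AND true = true
[1.2.2.1] NOT true = false
[1.2.2] NOT false = true
[1.2] true → true = true
[1] true → true = true
[2.1] false AND false = false
[2.2] true AND false AND true = false
[2.3] false AND false AND true = false
[2] false AND false AND false = false
[root] true → false = false
Overall: false → denied

Denied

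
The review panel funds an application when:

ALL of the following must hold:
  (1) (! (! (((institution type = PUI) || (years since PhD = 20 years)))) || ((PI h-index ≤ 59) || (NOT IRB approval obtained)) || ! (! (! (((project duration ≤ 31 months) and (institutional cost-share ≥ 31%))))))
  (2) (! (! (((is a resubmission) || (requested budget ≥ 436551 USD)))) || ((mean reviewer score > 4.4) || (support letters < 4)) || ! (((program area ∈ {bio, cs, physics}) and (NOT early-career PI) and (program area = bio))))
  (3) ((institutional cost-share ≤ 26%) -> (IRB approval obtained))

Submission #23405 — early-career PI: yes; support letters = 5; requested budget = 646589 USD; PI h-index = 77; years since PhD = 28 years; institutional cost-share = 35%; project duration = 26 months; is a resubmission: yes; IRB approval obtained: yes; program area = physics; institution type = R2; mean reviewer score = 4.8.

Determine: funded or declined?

Declined

Atomic conditions:
  institution type = PUI: R2 == PUI is false
  years since PhD = 20 years: 28 == 20 is false
  PI h-index ≤ 59: 77 ≤ 59 is false
  NOT IRB approval obtained: yes → false
  project duration ≤ 31 months: 26 ≤ 31 is true
  institutional cost-share ≥ 31%: 35 ≥ 31 is true
  is a resubmission: yes → true
  requested budget ≥ 436551 USD: 646589 ≥ 436551 is true
  mean reviewer score > 4.4: 4.8 > 4.4 is true
  support letters < 4: 5 < 4 is false
  program area ∈ {bio, cs, physics}: physics is in the set → true
  NOT early-career PI: yes → false
  program area = bio: physics == bio is false
  institutional cost-share ≤ 26%: 35 ≤ 26 is false
  IRB approval obtained: yes → true
Combine:
[1.1.1.1] false OR false = false
[1.1.1] NOT false = true
[1.1] NOT true = false
[1.2] false OR false = false
[1.3.1.1.1] true AND true = true
[1.3.1.1] NOT true = false
[1.3.1] NOT false = true
[1.3] NOT true = false
[1] false OR false OR false = false
[2.1.1.1] true OR true = true
[2.1.1] NOT true = false
[2.1] NOT false = true
[2.2] true OR false = true
[2.3.1] true AND false AND false = false
[2.3] NOT false = true
[2] true OR true OR true = true
[3] false → true (antecedent false ⇒ implication holds) = true
[root] false AND true AND true = false
Overall: false → declined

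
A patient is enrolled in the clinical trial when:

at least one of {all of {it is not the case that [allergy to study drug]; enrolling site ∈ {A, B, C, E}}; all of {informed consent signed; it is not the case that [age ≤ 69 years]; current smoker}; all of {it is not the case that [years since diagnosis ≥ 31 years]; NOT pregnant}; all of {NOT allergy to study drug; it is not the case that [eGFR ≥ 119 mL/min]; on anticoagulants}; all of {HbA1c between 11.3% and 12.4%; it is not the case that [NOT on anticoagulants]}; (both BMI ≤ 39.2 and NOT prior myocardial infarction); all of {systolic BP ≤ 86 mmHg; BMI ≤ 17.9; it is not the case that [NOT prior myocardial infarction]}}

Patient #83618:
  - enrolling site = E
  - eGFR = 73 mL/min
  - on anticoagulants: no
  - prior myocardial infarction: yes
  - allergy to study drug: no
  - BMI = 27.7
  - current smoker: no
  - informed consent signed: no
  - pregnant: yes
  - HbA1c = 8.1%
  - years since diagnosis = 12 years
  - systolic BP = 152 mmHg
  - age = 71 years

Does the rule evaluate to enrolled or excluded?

Enrolled

Atomic conditions:
  allergy to study drug: no → false
  enrolling site ∈ {A, B, C, E}: E is in the set → true
  informed consent signed: no → false
  age ≤ 69 years: 71 ≤ 69 is false
  current smoker: no → false
  years since diagnosis ≥ 31 years: 12 ≥ 31 is false
  NOT pregnant: yes → false
  NOT allergy to study drug: no → true
  eGFR ≥ 119 mL/min: 73 ≥ 119 is false
  on anticoagulants: no → false
  HbA1c between 11.3% and 12.4%: 8.1 in [11.3, 12.4] is false
  NOT on anticoagulants: no → true
  BMI ≤ 39.2: 27.7 ≤ 39.2 is true
  NOT prior myocardial infarction: yes → false
  systolic BP ≤ 86 mmHg: 152 ≤ 86 is false
  BMI ≤ 17.9: 27.7 ≤ 17.9 is false
Combine:
[1.1] NOT false = true
[1] true AND true = true
[2.2] NOT false = true
[2] false AND true AND false = false
[3.1] NOT false = true
[3] true AND false = false
[4.2] NOT false = true
[4] true AND true AND false = false
[5.2] NOT true = false
[5] false AND false = false
[6] true AND false = false
[7.3] NOT false = true
[7] false AND false AND true = false
[root] true OR false OR false OR false OR false OR false OR false = true
Overall: true → enrolled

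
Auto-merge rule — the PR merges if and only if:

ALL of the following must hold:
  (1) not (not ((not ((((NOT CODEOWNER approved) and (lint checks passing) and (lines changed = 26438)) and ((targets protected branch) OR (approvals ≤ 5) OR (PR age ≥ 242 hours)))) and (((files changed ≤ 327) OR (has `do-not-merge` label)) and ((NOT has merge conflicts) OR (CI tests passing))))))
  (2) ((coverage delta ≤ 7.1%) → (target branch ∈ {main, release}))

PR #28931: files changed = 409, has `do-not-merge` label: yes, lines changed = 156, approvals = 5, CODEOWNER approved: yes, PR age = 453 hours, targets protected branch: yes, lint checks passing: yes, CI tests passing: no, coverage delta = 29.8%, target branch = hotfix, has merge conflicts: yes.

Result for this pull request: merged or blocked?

Blocked

Atomic conditions:
  NOT CODEOWNER approved: yes → false
  lint checks passing: yes → true
  lines changed = 26438: 156 == 26438 is false
  targets protected branch: yes → true
  approvals ≤ 5: 5 ≤ 5 is true
  PR age ≥ 242 hours: 453 ≥ 242 is true
  files changed ≤ 327: 409 ≤ 327 is false
  has `do-not-merge` label: yes → true
  NOT has merge conflicts: yes → false
  CI tests passing: no → false
  coverage delta ≤ 7.1%: 29.8 ≤ 7.1 is false
  target branch ∈ {main, release}: hotfix is not in the set → false
Combine:
[1.1.1.1.1.1] false AND true AND false = false
[1.1.1.1.1.2] true OR true OR true = true
[1.1.1.1.1] false AND true = false
[1.1.1.1] NOT false = true
[1.1.1.2.1] false OR true = true
[1.1.1.2.2] false OR false = false
[1.1.1.2] true AND false = false
[1.1.1] true AND false = false
[1.1] NOT false = true
[1] NOT true = false
[2] false → false (antecedent false ⇒ implication holds) = true
[root] false AND true = false
Overall: false → blocked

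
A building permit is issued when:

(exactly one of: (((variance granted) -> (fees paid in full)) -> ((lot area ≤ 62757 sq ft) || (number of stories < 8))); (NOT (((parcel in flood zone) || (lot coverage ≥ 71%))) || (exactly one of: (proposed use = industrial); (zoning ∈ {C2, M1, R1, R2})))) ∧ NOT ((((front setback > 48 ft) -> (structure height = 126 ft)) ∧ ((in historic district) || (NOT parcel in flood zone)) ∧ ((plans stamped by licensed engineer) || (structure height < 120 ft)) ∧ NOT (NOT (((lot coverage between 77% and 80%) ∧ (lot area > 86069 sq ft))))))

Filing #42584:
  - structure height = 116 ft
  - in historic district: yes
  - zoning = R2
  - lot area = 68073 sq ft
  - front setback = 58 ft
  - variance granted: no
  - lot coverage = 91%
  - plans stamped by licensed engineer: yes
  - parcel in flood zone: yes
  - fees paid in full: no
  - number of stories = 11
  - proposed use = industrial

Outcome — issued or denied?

Denied

Atomic conditions:
  variance granted: no → false
  fees paid in full: no → false
  lot area ≤ 62757 sq ft: 68073 ≤ 62757 is false
  number of stories < 8: 11 < 8 is false
  parcel in flood zone: yes → true
  lot coverage ≥ 71%: 91 ≥ 71 is true
  proposed use = industrial: industrial == industrial is true
  zoning ∈ {C2, M1, R1, R2}: R2 is in the set → true
  front setback > 48 ft: 58 > 48 is true
  structure height = 126 ft: 116 == 126 is false
  in historic district: yes → true
  NOT parcel in flood zone: yes → false
  plans stamped by licensed engineer: yes → true
  structure height < 120 ft: 116 < 120 is true
  lot coverage between 77% and 80%: 91 in [77, 80] is false
  lot area > 86069 sq ft: 68073 > 86069 is false
Combine:
[1.1.1] false → false (antecedent false ⇒ implication holds) = true
[1.1.2] false OR false = false
[1.1] true → false = false
[1.2.1.1] true OR true = true
[1.2.1] NOT true = false
[1.2.2] exactly-one(true, true) = false
[1.2] false OR false = false
[1] exactly-one(false, false) = false
[2.1.1] true → false = false
[2.1.2] true OR false = true
[2.1.3] true OR true = true
[2.1.4.1.1] false AND false = false
[2.1.4.1] NOT false = true
[2.1.4] NOT true = false
[2.1] false AND true AND true AND false = false
[2] NOT false = true
[root] false AND true = false
Overall: false → denied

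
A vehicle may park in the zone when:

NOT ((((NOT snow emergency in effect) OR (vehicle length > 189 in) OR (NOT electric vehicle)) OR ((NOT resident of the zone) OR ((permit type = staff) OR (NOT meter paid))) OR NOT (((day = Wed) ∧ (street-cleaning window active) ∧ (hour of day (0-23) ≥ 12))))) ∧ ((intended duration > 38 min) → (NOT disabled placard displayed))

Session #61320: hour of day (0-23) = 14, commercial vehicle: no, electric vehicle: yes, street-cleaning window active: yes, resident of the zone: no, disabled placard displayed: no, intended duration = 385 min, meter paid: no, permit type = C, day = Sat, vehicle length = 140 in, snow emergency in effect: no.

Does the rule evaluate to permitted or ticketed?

Atomic conditions:
  NOT snow emergency in effect: no → true
  vehicle length > 189 in: 140 > 189 is false
  NOT electric vehicle: yes → false
  NOT resident of the zone: no → true
  permit type = staff: C == staff is false
  NOT meter paid: no → true
  day = Wed: Sat == Wed is false
  street-cleaning window active: yes → true
  hour of day (0-23) ≥ 12: 14 ≥ 12 is true
  intended duration > 38 min: 385 > 38 is true
  NOT disabled placard displayed: no → true
Combine:
[1.1.1] true OR false OR false = true
[1.1.2.2] false OR true = true
[1.1.2] true OR true = true
[1.1.3.1] false AND true AND true = false
[1.1.3] NOT false = true
[1.1] true OR true OR true = true
[1] NOT true = false
[2] true → true = true
[root] false AND true = false
Overall: false → ticketed

Ticketed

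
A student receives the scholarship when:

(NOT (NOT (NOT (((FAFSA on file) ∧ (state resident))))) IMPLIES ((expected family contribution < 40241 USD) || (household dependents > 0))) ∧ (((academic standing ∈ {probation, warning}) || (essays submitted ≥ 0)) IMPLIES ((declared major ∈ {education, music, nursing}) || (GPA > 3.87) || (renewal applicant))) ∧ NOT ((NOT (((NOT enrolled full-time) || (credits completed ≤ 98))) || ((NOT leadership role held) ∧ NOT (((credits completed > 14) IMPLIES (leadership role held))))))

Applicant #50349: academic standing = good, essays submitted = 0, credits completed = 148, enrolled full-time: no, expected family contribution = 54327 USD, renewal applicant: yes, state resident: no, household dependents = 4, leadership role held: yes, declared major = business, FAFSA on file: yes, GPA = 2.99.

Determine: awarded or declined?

Awarded

Atomic conditions:
  FAFSA on file: yes → true
  state resident: no → false
  expected family contribution < 40241 USD: 54327 < 40241 is false
  household dependents > 0: 4 > 0 is true
  academic standing ∈ {probation, warning}: good is not in the set → false
  essays submitted ≥ 0: 0 ≥ 0 is true
  declared major ∈ {education, music, nursing}: business is not in the set → false
  GPA > 3.87: 2.99 > 3.87 is false
  renewal applicant: yes → true
  NOT enrolled full-time: no → true
  credits completed ≤ 98: 148 ≤ 98 is false
  NOT leadership role held: yes → false
  credits completed > 14: 148 > 14 is true
  leadership role held: yes → true
Combine:
[1.1.1.1.1] true AND false = false
[1.1.1.1] NOT false = true
[1.1.1] NOT true = false
[1.1] NOT false = true
[1.2] false OR true = true
[1] true → true = true
[2.1] false OR true = true
[2.2] false OR false OR true = true
[2] true → true = true
[3.1.1.1] true OR false = true
[3.1.1] NOT true = false
[3.1.2.2.1] true → true = true
[3.1.2.2] NOT true = false
[3.1.2] false AND false = false
[3.1] false OR false = false
[3] NOT false = true
[root] true AND true AND true = true
Overall: true → awarded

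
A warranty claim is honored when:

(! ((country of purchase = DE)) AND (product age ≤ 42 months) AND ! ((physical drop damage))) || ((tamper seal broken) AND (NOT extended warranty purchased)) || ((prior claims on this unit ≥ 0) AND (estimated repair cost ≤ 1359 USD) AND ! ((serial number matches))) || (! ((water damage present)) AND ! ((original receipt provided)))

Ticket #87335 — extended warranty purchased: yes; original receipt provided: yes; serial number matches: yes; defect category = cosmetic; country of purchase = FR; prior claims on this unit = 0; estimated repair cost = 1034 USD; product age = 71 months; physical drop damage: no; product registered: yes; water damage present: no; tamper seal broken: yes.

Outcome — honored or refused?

Refused

Atomic conditions:
  country of purchase = DE: FR == DE is false
  product age ≤ 42 months: 71 ≤ 42 is false
  physical drop damage: no → false
  tamper seal broken: yes → true
  NOT extended warranty purchased: yes → false
  prior claims on this unit ≥ 0: 0 ≥ 0 is true
  estimated repair cost ≤ 1359 USD: 1034 ≤ 1359 is true
  serial number matches: yes → true
  water damage present: no → false
  original receipt provided: yes → true
Combine:
[1.1] NOT false = true
[1.3] NOT false = true
[1] true AND false AND true = false
[2] true AND false = false
[3.3] NOT true = false
[3] true AND true AND false = false
[4.1] NOT false = true
[4.2] NOT true = false
[4] true AND false = false
[root] false OR false OR false OR false = false
Overall: false → refused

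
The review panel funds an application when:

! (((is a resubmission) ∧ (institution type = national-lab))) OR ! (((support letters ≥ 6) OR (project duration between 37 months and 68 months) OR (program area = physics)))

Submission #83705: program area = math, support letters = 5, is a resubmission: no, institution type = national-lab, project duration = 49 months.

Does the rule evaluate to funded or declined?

Funded

Atomic conditions:
  is a resubmission: no → false
  institution type = national-lab: national-lab == national-lab is true
  support letters ≥ 6: 5 ≥ 6 is false
  project duration between 37 months and 68 months: 49 in [37, 68] is true
  program area = physics: math == physics is false
Combine:
[1.1] false AND true = false
[1] NOT false = true
[2.1] false OR true OR false = true
[2] NOT true = false
[root] true OR false = true
Overall: true → funded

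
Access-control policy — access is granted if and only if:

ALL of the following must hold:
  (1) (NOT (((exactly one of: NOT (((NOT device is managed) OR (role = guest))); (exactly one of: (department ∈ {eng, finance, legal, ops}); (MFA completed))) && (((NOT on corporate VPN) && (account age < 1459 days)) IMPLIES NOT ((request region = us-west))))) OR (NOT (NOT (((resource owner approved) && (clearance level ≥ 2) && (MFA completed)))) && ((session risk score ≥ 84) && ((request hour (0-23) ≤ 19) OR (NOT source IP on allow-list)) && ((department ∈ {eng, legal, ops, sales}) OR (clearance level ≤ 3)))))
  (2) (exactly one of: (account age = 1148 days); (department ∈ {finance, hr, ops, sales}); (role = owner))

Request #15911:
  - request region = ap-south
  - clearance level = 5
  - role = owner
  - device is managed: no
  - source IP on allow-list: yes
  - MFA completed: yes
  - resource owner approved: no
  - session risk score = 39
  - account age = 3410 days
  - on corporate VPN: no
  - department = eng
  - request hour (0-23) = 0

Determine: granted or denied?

Atomic conditions:
  NOT device is managed: no → true
  role = guest: owner == guest is false
  department ∈ {eng, finance, legal, ops}: eng is in the set → true
  MFA completed: yes → true
  NOT on corporate VPN: no → true
  account age < 1459 days: 3410 < 1459 is false
  request region = us-west: ap-south == us-west is false
  resource owner approved: no → false
  clearance level ≥ 2: 5 ≥ 2 is true
  session risk score ≥ 84: 39 ≥ 84 is false
  request hour (0-23) ≤ 19: 0 ≤ 19 is true
  NOT source IP on allow-list: yes → false
  department ∈ {eng, legal, ops, sales}: eng is in the set → true
  clearance level ≤ 3: 5 ≤ 3 is false
  account age = 1148 days: 3410 == 1148 is false
  department ∈ {finance, hr, ops, sales}: eng is not in the set → false
  role = owner: owner == owner is true
Combine:
[1.1.1.1.1.1] true OR false = true
[1.1.1.1.1] NOT true = false
[1.1.1.1.2] exactly-one(true, true) = false
[1.1.1.1] exactly-one(false, false) = false
[1.1.1.2.1] true AND false = false
[1.1.1.2.2] NOT false = true
[1.1.1.2] false → true (antecedent false ⇒ implication holds) = true
[1.1.1] false AND true = false
[1.1] NOT false = true
[1.2.1.1.1] false AND true AND true = false
[1.2.1.1] NOT false = true
[1.2.1] NOT true = false
[1.2.2.2] true OR false = true
[1.2.2.3] true OR false = true
[1.2.2] false AND true AND true = false
[1.2] false AND false = false
[1] true OR false = true
[2] exactly-one(false, false, true) = true
[root] true AND true = true
Overall: true → granted

Granted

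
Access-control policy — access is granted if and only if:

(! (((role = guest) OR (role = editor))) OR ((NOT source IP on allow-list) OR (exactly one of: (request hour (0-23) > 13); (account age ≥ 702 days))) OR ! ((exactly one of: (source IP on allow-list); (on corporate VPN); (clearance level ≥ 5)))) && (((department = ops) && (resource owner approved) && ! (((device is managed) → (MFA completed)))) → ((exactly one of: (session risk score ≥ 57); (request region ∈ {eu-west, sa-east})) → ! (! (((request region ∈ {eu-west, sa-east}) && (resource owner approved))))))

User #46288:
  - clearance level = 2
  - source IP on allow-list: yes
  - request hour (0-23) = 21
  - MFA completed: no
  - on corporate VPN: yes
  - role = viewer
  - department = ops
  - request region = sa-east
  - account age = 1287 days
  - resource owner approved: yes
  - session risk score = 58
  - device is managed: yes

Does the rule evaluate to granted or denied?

Granted

Atomic conditions:
  role = guest: viewer == guest is false
  role = editor: viewer == editor is false
  NOT source IP on allow-list: yes → false
  request hour (0-23) > 13: 21 > 13 is true
  account age ≥ 702 days: 1287 ≥ 702 is true
  source IP on allow-list: yes → true
  on corporate VPN: yes → true
  clearance level ≥ 5: 2 ≥ 5 is false
  department = ops: ops == ops is true
  resource owner approved: yes → true
  device is managed: yes → true
  MFA completed: no → false
  session risk score ≥ 57: 58 ≥ 57 is true
  request region ∈ {eu-west, sa-east}: sa-east is in the set → true
Combine:
[1.1.1] false OR false = false
[1.1] NOT false = true
[1.2.2] exactly-one(true, true) = false
[1.2] false OR false = false
[1.3.1] exactly-one(true, true, false) = false
[1.3] NOT false = true
[1] true OR false OR true = true
[2.1.3.1] true → false = false
[2.1.3] NOT false = true
[2.1] true AND true AND true = true
[2.2.1] exactly-one(true, true) = false
[2.2.2.1.1] true AND true = true
[2.2.2.1] NOT true = false
[2.2.2] NOT false = true
[2.2] false → true (antecedent false ⇒ implication holds) = true
[2] true → true = true
[root] true AND true = true
Overall: true → granted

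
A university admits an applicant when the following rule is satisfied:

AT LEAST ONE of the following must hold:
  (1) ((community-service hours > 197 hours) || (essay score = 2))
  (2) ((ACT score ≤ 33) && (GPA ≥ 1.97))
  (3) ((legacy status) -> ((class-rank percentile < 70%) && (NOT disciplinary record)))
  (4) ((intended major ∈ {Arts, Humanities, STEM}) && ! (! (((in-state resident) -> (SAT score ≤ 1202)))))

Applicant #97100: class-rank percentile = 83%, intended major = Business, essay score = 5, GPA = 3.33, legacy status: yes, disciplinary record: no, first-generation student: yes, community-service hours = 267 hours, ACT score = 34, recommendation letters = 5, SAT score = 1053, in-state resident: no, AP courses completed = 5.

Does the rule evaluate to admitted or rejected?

Admitted

Atomic conditions:
  community-service hours > 197 hours: 267 > 197 is true
  essay score = 2: 5 == 2 is false
  ACT score ≤ 33: 34 ≤ 33 is false
  GPA ≥ 1.97: 3.33 ≥ 1.97 is true
  legacy status: yes → true
  class-rank percentile < 70%: 83 < 70 is false
  NOT disciplinary record: no → true
  intended major ∈ {Arts, Humanities, STEM}: Business is not in the set → false
  in-state resident: no → false
  SAT score ≤ 1202: 1053 ≤ 1202 is true
Combine:
[1] true OR false = true
[2] false AND true = false
[3.2] false AND true = false
[3] true → false = false
[4.2.1.1] false → true (antecedent false ⇒ implication holds) = true
[4.2.1] NOT true = false
[4.2] NOT false = true
[4] false AND true = false
[root] true OR false OR false OR false = true
Overall: true → admitted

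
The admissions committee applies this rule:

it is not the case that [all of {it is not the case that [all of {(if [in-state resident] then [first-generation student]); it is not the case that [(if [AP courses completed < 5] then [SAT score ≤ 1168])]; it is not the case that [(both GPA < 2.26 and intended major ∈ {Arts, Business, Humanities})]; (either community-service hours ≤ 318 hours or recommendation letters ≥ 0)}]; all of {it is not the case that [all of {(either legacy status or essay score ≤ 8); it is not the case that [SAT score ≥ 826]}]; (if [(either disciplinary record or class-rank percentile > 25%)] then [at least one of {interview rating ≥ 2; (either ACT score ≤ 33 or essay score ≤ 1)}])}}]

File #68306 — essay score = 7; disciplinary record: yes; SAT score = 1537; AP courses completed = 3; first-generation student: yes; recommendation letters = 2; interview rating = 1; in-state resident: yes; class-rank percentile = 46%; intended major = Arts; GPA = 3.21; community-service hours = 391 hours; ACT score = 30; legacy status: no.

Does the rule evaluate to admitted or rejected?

Atomic conditions:
  in-state resident: yes → true
  first-generation student: yes → true
  AP courses completed < 5: 3 < 5 is true
  SAT score ≤ 1168: 1537 ≤ 1168 is false
  GPA < 2.26: 3.21 < 2.26 is false
  intended major ∈ {Arts, Business, Humanities}: Arts is in the set → true
  community-service hours ≤ 318 hours: 391 ≤ 318 is false
  recommendation letters ≥ 0: 2 ≥ 0 is true
  legacy status: no → false
  essay score ≤ 8: 7 ≤ 8 is true
  SAT score ≥ 826: 1537 ≥ 826 is true
  disciplinary record: yes → true
  class-rank percentile > 25%: 46 > 25 is true
  interview rating ≥ 2: 1 ≥ 2 is false
  ACT score ≤ 33: 30 ≤ 33 is true
  essay score ≤ 1: 7 ≤ 1 is false
Combine:
[1.1.1.1] true → true = true
[1.1.1.2.1] true → false = false
[1.1.1.2] NOT false = true
[1.1.1.3.1] false AND true = false
[1.1.1.3] NOT false = true
[1.1.1.4] false OR true = true
[1.1.1] true AND true AND true AND true = true
[1.1] NOT true = false
[1.2.1.1.1] false OR true = true
[1.2.1.1.2] NOT true = false
[1.2.1.1] true AND false = false
[1.2.1] NOT false = true
[1.2.2.1] true OR true = true
[1.2.2.2.2] true OR false = true
[1.2.2.2] false OR true = true
[1.2.2] true → true = true
[1.2] true AND true = true
[1] false AND true = false
[root] NOT false = true
Overall: true → admitted

Admitted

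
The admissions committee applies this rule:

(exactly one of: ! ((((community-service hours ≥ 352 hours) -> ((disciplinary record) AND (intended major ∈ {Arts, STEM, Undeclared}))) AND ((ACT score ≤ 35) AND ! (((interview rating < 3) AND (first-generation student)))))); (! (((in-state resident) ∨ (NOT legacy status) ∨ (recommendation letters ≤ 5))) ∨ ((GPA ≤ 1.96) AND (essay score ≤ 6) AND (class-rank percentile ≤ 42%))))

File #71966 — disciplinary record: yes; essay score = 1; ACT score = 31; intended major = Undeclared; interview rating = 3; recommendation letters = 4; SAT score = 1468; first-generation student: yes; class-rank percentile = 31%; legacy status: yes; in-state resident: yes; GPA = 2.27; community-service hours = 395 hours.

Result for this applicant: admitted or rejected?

Rejected

Atomic conditions:
  community-service hours ≥ 352 hours: 395 ≥ 352 is true
  disciplinary record: yes → true
  intended major ∈ {Arts, STEM, Undeclared}: Undeclared is in the set → true
  ACT score ≤ 35: 31 ≤ 35 is true
  interview rating < 3: 3 < 3 is false
  first-generation student: yes → true
  in-state resident: yes → true
  NOT legacy status: yes → false
  recommendation letters ≤ 5: 4 ≤ 5 is true
  GPA ≤ 1.96: 2.27 ≤ 1.96 is false
  essay score ≤ 6: 1 ≤ 6 is true
  class-rank percentile ≤ 42%: 31 ≤ 42 is true
Combine:
[1.1.1.2] true AND true = true
[1.1.1] true → true = true
[1.1.2.2.1] false AND true = false
[1.1.2.2] NOT false = true
[1.1.2] true AND true = true
[1.1] true AND true = true
[1] NOT true = false
[2.1.1] true OR false OR true = true
[2.1] NOT true = false
[2.2] false AND true AND true = false
[2] false OR false = false
[root] exactly-one(false, false) = false
Overall: false → rejected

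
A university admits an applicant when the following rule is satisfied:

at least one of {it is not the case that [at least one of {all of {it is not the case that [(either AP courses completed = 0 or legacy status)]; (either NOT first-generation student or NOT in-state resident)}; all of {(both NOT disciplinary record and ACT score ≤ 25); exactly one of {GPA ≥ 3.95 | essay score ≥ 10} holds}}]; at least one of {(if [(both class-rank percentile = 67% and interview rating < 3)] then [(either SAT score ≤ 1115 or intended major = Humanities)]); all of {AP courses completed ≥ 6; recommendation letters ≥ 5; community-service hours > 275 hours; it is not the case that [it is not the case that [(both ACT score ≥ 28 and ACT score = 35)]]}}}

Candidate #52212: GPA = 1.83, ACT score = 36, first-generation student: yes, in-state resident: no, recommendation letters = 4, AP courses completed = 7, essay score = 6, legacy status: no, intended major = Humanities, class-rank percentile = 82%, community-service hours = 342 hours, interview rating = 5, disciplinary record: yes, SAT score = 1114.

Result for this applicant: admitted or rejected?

Admitted

Atomic conditions:
  AP courses completed = 0: 7 == 0 is false
  legacy status: no → false
  NOT first-generation student: yes → false
  NOT in-state resident: no → true
  NOT disciplinary record: yes → false
  ACT score ≤ 25: 36 ≤ 25 is false
  GPA ≥ 3.95: 1.83 ≥ 3.95 is false
  essay score ≥ 10: 6 ≥ 10 is false
  class-rank percentile = 67%: 82 == 67 is false
  interview rating < 3: 5 < 3 is false
  SAT score ≤ 1115: 1114 ≤ 1115 is true
  intended major = Humanities: Humanities == Humanities is true
  AP courses completed ≥ 6: 7 ≥ 6 is true
  recommendation letters ≥ 5: 4 ≥ 5 is false
  community-service hours > 275 hours: 342 > 275 is true
  ACT score ≥ 28: 36 ≥ 28 is true
  ACT score = 35: 36 == 35 is false
Combine:
[1.1.1.1.1] false OR false = false
[1.1.1.1] NOT false = true
[1.1.1.2] false OR true = true
[1.1.1] true AND true = true
[1.1.2.1] false AND false = false
[1.1.2.2] exactly-one(false, false) = false
[1.1.2] false AND false = false
[1.1] true OR false = true
[1] NOT true = false
[2.1.1] false AND false = false
[2.1.2] true OR true = true
[2.1] false → true (antecedent false ⇒ implication holds) = true
[2.2.4.1.1] true AND false = false
[2.2.4.1] NOT false = true
[2.2.4] NOT true = false
[2.2] true AND false AND true AND false = false
[2] true OR false = true
[root] false OR true = true
Overall: true → admitted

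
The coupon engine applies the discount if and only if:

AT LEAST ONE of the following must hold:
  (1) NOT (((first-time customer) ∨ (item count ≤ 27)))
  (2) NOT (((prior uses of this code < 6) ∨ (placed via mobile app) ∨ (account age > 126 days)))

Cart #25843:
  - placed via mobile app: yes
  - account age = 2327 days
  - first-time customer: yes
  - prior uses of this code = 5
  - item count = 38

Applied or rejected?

Rejected

Atomic conditions:
  first-time customer: yes → true
  item count ≤ 27: 38 ≤ 27 is false
  prior uses of this code < 6: 5 < 6 is true
  placed via mobile app: yes → true
  account age > 126 days: 2327 > 126 is true
Combine:
[1.1] true OR false = true
[1] NOT true = false
[2.1] true OR true OR true = true
[2] NOT true = false
[root] false OR false = false
Overall: false → rejected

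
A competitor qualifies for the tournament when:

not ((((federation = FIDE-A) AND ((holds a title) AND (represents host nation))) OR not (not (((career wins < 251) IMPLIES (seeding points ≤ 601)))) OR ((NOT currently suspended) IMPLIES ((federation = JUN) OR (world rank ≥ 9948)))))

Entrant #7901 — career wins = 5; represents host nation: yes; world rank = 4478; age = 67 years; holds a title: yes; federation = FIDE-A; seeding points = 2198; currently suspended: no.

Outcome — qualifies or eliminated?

Eliminated

Atomic conditions:
  federation = FIDE-A: FIDE-A == FIDE-A is true
  holds a title: yes → true
  represents host nation: yes → true
  career wins < 251: 5 < 251 is true
  seeding points ≤ 601: 2198 ≤ 601 is false
  NOT currently suspended: no → true
  federation = JUN: FIDE-A == JUN is false
  world rank ≥ 9948: 4478 ≥ 9948 is false
Combine:
[1.1.2] true AND true = true
[1.1] true AND true = true
[1.2.1.1] true → false = false
[1.2.1] NOT false = true
[1.2] NOT true = false
[1.3.2] false OR false = false
[1.3] true → false = false
[1] true OR false OR false = true
[root] NOT true = false
Overall: false → eliminated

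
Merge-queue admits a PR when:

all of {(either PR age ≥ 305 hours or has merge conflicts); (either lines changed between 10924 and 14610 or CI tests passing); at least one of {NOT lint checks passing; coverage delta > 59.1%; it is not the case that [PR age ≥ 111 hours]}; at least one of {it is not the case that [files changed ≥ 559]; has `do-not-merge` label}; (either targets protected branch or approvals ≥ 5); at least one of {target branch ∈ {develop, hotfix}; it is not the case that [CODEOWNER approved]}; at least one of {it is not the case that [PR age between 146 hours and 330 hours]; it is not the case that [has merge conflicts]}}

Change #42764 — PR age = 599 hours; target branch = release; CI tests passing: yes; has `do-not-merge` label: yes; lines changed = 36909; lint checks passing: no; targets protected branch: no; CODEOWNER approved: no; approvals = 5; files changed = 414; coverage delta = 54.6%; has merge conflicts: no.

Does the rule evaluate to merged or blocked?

Merged

Atomic conditions:
  PR age ≥ 305 hours: 599 ≥ 305 is true
  has merge conflicts: no → false
  lines changed between 10924 and 14610: 36909 in [10924, 14610] is false
  CI tests passing: yes → true
  NOT lint checks passing: no → true
  coverage delta > 59.1%: 54.6 > 59.1 is false
  PR age ≥ 111 hours: 599 ≥ 111 is true
  files changed ≥ 559: 414 ≥ 559 is false
  has `do-not-merge` label: yes → true
  targets protected branch: no → false
  approvals ≥ 5: 5 ≥ 5 is true
  target branch ∈ {develop, hotfix}: release is not in the set → false
  CODEOWNER approved: no → false
  PR age between 146 hours and 330 hours: 599 in [146, 330] is false
Combine:
[1] true OR false = true
[2] false OR true = true
[3.3] NOT true = false
[3] true OR false OR false = true
[4.1] NOT false = true
[4] true OR true = true
[5] false OR true = true
[6.2] NOT false = true
[6] false OR true = true
[7.1] NOT false = true
[7.2] NOT false = true
[7] true OR true = true
[root] true AND true AND true AND true AND true AND true AND true = true
Overall: true → merged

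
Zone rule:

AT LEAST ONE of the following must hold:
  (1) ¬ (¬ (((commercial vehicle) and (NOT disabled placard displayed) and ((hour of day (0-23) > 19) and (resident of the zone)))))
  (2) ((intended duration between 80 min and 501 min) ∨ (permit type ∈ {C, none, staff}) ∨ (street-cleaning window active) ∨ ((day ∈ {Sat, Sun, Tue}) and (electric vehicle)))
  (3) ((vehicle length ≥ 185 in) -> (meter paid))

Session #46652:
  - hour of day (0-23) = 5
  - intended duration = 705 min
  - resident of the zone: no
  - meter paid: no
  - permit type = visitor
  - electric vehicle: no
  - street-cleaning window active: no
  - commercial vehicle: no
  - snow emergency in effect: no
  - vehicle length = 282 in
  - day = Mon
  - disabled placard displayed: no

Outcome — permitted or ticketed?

Atomic conditions:
  commercial vehicle: no → false
  NOT disabled placard displayed: no → true
  hour of day (0-23) > 19: 5 > 19 is false
  resident of the zone: no → false
  intended duration between 80 min and 501 min: 705 in [80, 501] is false
  permit type ∈ {C, none, staff}: visitor is not in the set → false
  street-cleaning window active: no → false
  day ∈ {Sat, Sun, Tue}: Mon is not in the set → false
  electric vehicle: no → false
  vehicle length ≥ 185 in: 282 ≥ 185 is true
  meter paid: no → false
Combine:
[1.1.1.3] false AND false = false
[1.1.1] false AND true AND false = false
[1.1] NOT false = true
[1] NOT true = false
[2.4] false AND false = false
[2] false OR false OR false OR false = false
[3] true → false = false
[root] false OR false OR false = false
Overall: false → ticketed

Ticketed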